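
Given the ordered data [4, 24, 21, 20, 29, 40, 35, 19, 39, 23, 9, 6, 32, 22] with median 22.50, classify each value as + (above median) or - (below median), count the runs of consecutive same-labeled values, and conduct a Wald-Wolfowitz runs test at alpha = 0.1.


Step 1: Compute median = 22.50; label A = above, B = below.
Labels in order: BABBAAABAABBAB  (n_A = 7, n_B = 7)
Step 2: Count runs R = 9.
Step 3: Under H0 (random ordering), E[R] = 2*n_A*n_B/(n_A+n_B) + 1 = 2*7*7/14 + 1 = 8.0000.
        Var[R] = 2*n_A*n_B*(2*n_A*n_B - n_A - n_B) / ((n_A+n_B)^2 * (n_A+n_B-1)) = 8232/2548 = 3.2308.
        SD[R] = 1.7974.
Step 4: Continuity-corrected z = (R - 0.5 - E[R]) / SD[R] = (9 - 0.5 - 8.0000) / 1.7974 = 0.2782.
Step 5: Two-sided p-value via normal approximation = 2*(1 - Phi(|z|)) = 0.780879.
Step 6: alpha = 0.1. fail to reject H0.

R = 9, z = 0.2782, p = 0.780879, fail to reject H0.


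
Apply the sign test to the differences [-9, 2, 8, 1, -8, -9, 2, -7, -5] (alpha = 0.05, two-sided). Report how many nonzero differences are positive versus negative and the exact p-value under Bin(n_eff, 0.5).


Step 1: Discard zero differences. Original n = 9; n_eff = number of nonzero differences = 9.
Nonzero differences (with sign): -9, +2, +8, +1, -8, -9, +2, -7, -5
Step 2: Count signs: positive = 4, negative = 5.
Step 3: Under H0: P(positive) = 0.5, so the number of positives S ~ Bin(9, 0.5).
Step 4: Two-sided exact p-value = sum of Bin(9,0.5) probabilities at or below the observed probability = 1.000000.
Step 5: alpha = 0.05. fail to reject H0.

n_eff = 9, pos = 4, neg = 5, p = 1.000000, fail to reject H0.


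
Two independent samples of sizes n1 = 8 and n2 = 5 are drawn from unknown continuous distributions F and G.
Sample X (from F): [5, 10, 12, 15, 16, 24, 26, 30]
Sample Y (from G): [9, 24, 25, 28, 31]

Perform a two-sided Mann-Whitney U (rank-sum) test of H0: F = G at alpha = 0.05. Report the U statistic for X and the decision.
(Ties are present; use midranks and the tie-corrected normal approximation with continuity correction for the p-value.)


Step 1: Combine and sort all 13 observations; assign midranks.
sorted (value, group): (5,X), (9,Y), (10,X), (12,X), (15,X), (16,X), (24,X), (24,Y), (25,Y), (26,X), (28,Y), (30,X), (31,Y)
ranks: 5->1, 9->2, 10->3, 12->4, 15->5, 16->6, 24->7.5, 24->7.5, 25->9, 26->10, 28->11, 30->12, 31->13
Step 2: Rank sum for X: R1 = 1 + 3 + 4 + 5 + 6 + 7.5 + 10 + 12 = 48.5.
Step 3: U_X = R1 - n1(n1+1)/2 = 48.5 - 8*9/2 = 48.5 - 36 = 12.5.
       U_Y = n1*n2 - U_X = 40 - 12.5 = 27.5.
Step 4: Ties are present, so use the tie-corrected normal approximation (with continuity correction) for the p-value.
Step 5: p-value = 0.304842; compare to alpha = 0.05. fail to reject H0.

U_X = 12.5, p = 0.304842, fail to reject H0 at alpha = 0.05.


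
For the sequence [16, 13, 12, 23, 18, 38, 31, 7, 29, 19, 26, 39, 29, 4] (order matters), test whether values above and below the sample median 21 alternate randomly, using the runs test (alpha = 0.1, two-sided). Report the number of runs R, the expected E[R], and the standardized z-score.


Step 1: Compute median = 21; label A = above, B = below.
Labels in order: BBBABAABABAAAB  (n_A = 7, n_B = 7)
Step 2: Count runs R = 9.
Step 3: Under H0 (random ordering), E[R] = 2*n_A*n_B/(n_A+n_B) + 1 = 2*7*7/14 + 1 = 8.0000.
        Var[R] = 2*n_A*n_B*(2*n_A*n_B - n_A - n_B) / ((n_A+n_B)^2 * (n_A+n_B-1)) = 8232/2548 = 3.2308.
        SD[R] = 1.7974.
Step 4: Continuity-corrected z = (R - 0.5 - E[R]) / SD[R] = (9 - 0.5 - 8.0000) / 1.7974 = 0.2782.
Step 5: Two-sided p-value via normal approximation = 2*(1 - Phi(|z|)) = 0.780879.
Step 6: alpha = 0.1. fail to reject H0.

R = 9, z = 0.2782, p = 0.780879, fail to reject H0.


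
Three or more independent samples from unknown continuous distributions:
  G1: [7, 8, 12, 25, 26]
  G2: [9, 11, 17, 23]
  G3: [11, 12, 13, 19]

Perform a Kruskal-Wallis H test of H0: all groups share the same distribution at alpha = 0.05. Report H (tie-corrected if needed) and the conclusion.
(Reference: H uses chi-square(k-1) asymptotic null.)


Step 1: Combine all N = 13 observations and assign midranks.
sorted (value, group, rank): (7,G1,1), (8,G1,2), (9,G2,3), (11,G2,4.5), (11,G3,4.5), (12,G1,6.5), (12,G3,6.5), (13,G3,8), (17,G2,9), (19,G3,10), (23,G2,11), (25,G1,12), (26,G1,13)
Step 2: Sum ranks within each group.
R_1 = 34.5 (n_1 = 5)
R_2 = 27.5 (n_2 = 4)
R_3 = 29 (n_3 = 4)
Step 3: H = 12/(N(N+1)) * sum(R_i^2/n_i) - 3(N+1)
     = 12/(13*14) * (34.5^2/5 + 27.5^2/4 + 29^2/4) - 3*14
     = 0.065934 * 637.362 - 42
     = 0.023901.
Step 4: Ties present; correction factor C = 1 - 12/(13^3 - 13) = 0.994505. Corrected H = 0.023901 / 0.994505 = 0.024033.
Step 5: Under H0, H ~ chi^2(2); p-value = 0.988055.
Step 6: alpha = 0.05. fail to reject H0.

H = 0.0240, df = 2, p = 0.988055, fail to reject H0.


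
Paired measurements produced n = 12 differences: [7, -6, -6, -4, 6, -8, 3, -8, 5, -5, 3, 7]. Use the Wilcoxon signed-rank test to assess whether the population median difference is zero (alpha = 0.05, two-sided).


Step 1: Drop any zero differences (none here) and take |d_i|.
|d| = [7, 6, 6, 4, 6, 8, 3, 8, 5, 5, 3, 7]
Step 2: Midrank |d_i| (ties get averaged ranks).
ranks: |7|->9.5, |6|->7, |6|->7, |4|->3, |6|->7, |8|->11.5, |3|->1.5, |8|->11.5, |5|->4.5, |5|->4.5, |3|->1.5, |7|->9.5
Step 3: Attach original signs; sum ranks with positive sign and with negative sign.
W+ = 9.5 + 7 + 1.5 + 4.5 + 1.5 + 9.5 = 33.5
W- = 7 + 7 + 3 + 11.5 + 11.5 + 4.5 = 44.5
(Check: W+ + W- = 78 should equal n(n+1)/2 = 78.)
Step 4: Test statistic W = min(W+, W-) = 33.5.
Step 5: Ties in |d|, so use the tie-corrected normal approximation.
        E[W] = n(n+1)/4 = 12*13/4 = 39.
        Tie groups: |d|=3 (t=2), |d|=5 (t=2), |d|=6 (t=3), |d|=7 (t=2), |d|=8 (t=2); sum(t^3 - t) = 48.
        Var[W] = n(n+1)(2n+1)/24 - sum(t^3-t)/48 = 3900/24 - 48/48 = 161.5.
        z = (W - E[W]) / sqrt(Var[W]) = (33.5 - 39) / 12.7083 = -0.4328.
        Two-sided p = 2*Phi(z) = 0.665168.
Step 6: alpha = 0.05. fail to reject H0.

W+ = 33.5, W- = 44.5, W = min = 33.5, p = 0.665168, fail to reject H0.


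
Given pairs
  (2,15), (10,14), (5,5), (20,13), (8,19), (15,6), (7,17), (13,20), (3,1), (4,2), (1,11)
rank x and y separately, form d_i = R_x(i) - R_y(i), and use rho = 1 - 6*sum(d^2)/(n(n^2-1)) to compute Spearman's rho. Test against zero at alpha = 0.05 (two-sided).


Step 1: Rank x and y separately (midranks; no ties here).
rank(x): 2->2, 10->8, 5->5, 20->11, 8->7, 15->10, 7->6, 13->9, 3->3, 4->4, 1->1
rank(y): 15->8, 14->7, 5->3, 13->6, 19->10, 6->4, 17->9, 20->11, 1->1, 2->2, 11->5
Step 2: d_i = R_x(i) - R_y(i); compute d_i^2.
  (2-8)^2=36, (8-7)^2=1, (5-3)^2=4, (11-6)^2=25, (7-10)^2=9, (10-4)^2=36, (6-9)^2=9, (9-11)^2=4, (3-1)^2=4, (4-2)^2=4, (1-5)^2=16
sum(d^2) = 148.
Step 3: rho = 1 - 6*148 / (11*(11^2 - 1)) = 1 - 888/1320 = 0.327273.
Step 4: Under H0, t = rho * sqrt((n-2)/(1-rho^2)) = 1.0390 ~ t(9).
Step 5: Two-sided p-value from the t-distribution with 9 df = 0.325895.
Step 6: alpha = 0.05. fail to reject H0.

rho = 0.3273, p = 0.325895, fail to reject H0 at alpha = 0.05.


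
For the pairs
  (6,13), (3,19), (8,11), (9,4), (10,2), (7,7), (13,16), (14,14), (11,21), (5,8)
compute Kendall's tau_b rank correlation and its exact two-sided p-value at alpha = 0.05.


Step 1: Enumerate the 45 unordered pairs (i,j) with i<j and classify each by sign(x_j-x_i) * sign(y_j-y_i).
  (1,2):dx=-3,dy=+6->D; (1,3):dx=+2,dy=-2->D; (1,4):dx=+3,dy=-9->D; (1,5):dx=+4,dy=-11->D
  (1,6):dx=+1,dy=-6->D; (1,7):dx=+7,dy=+3->C; (1,8):dx=+8,dy=+1->C; (1,9):dx=+5,dy=+8->C
  (1,10):dx=-1,dy=-5->C; (2,3):dx=+5,dy=-8->D; (2,4):dx=+6,dy=-15->D; (2,5):dx=+7,dy=-17->D
  (2,6):dx=+4,dy=-12->D; (2,7):dx=+10,dy=-3->D; (2,8):dx=+11,dy=-5->D; (2,9):dx=+8,dy=+2->C
  (2,10):dx=+2,dy=-11->D; (3,4):dx=+1,dy=-7->D; (3,5):dx=+2,dy=-9->D; (3,6):dx=-1,dy=-4->C
  (3,7):dx=+5,dy=+5->C; (3,8):dx=+6,dy=+3->C; (3,9):dx=+3,dy=+10->C; (3,10):dx=-3,dy=-3->C
  (4,5):dx=+1,dy=-2->D; (4,6):dx=-2,dy=+3->D; (4,7):dx=+4,dy=+12->C; (4,8):dx=+5,dy=+10->C
  (4,9):dx=+2,dy=+17->C; (4,10):dx=-4,dy=+4->D; (5,6):dx=-3,dy=+5->D; (5,7):dx=+3,dy=+14->C
  (5,8):dx=+4,dy=+12->C; (5,9):dx=+1,dy=+19->C; (5,10):dx=-5,dy=+6->D; (6,7):dx=+6,dy=+9->C
  (6,8):dx=+7,dy=+7->C; (6,9):dx=+4,dy=+14->C; (6,10):dx=-2,dy=+1->D; (7,8):dx=+1,dy=-2->D
  (7,9):dx=-2,dy=+5->D; (7,10):dx=-8,dy=-8->C; (8,9):dx=-3,dy=+7->D; (8,10):dx=-9,dy=-6->C
  (9,10):dx=-6,dy=-13->C
Step 2: C = 22, D = 23, total pairs = 45.
Step 3: tau = (C - D)/(n(n-1)/2) = (22 - 23)/45 = -0.022222.
Step 4: Exact two-sided p-value (enumerate n! = 3628800 permutations of y under H0): p = 1.000000.
Step 5: alpha = 0.05. fail to reject H0.

tau_b = -0.0222 (C=22, D=23), p = 1.000000, fail to reject H0.


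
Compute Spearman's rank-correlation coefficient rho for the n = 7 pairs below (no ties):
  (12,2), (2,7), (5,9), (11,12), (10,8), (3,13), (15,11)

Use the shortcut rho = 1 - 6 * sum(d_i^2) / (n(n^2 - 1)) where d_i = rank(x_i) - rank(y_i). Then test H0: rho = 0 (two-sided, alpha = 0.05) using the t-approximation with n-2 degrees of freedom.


Step 1: Rank x and y separately (midranks; no ties here).
rank(x): 12->6, 2->1, 5->3, 11->5, 10->4, 3->2, 15->7
rank(y): 2->1, 7->2, 9->4, 12->6, 8->3, 13->7, 11->5
Step 2: d_i = R_x(i) - R_y(i); compute d_i^2.
  (6-1)^2=25, (1-2)^2=1, (3-4)^2=1, (5-6)^2=1, (4-3)^2=1, (2-7)^2=25, (7-5)^2=4
sum(d^2) = 58.
Step 3: rho = 1 - 6*58 / (7*(7^2 - 1)) = 1 - 348/336 = -0.035714.
Step 4: Under H0, t = rho * sqrt((n-2)/(1-rho^2)) = -0.0799 ~ t(5).
Step 5: Two-sided p-value from the t-distribution with 5 df = 0.939408.
Step 6: alpha = 0.05. fail to reject H0.

rho = -0.0357, p = 0.939408, fail to reject H0 at alpha = 0.05.


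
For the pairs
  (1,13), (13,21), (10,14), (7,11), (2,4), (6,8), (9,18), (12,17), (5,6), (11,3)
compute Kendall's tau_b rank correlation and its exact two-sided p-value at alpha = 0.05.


Step 1: Enumerate the 45 unordered pairs (i,j) with i<j and classify each by sign(x_j-x_i) * sign(y_j-y_i).
  (1,2):dx=+12,dy=+8->C; (1,3):dx=+9,dy=+1->C; (1,4):dx=+6,dy=-2->D; (1,5):dx=+1,dy=-9->D
  (1,6):dx=+5,dy=-5->D; (1,7):dx=+8,dy=+5->C; (1,8):dx=+11,dy=+4->C; (1,9):dx=+4,dy=-7->D
  (1,10):dx=+10,dy=-10->D; (2,3):dx=-3,dy=-7->C; (2,4):dx=-6,dy=-10->C; (2,5):dx=-11,dy=-17->C
  (2,6):dx=-7,dy=-13->C; (2,7):dx=-4,dy=-3->C; (2,8):dx=-1,dy=-4->C; (2,9):dx=-8,dy=-15->C
  (2,10):dx=-2,dy=-18->C; (3,4):dx=-3,dy=-3->C; (3,5):dx=-8,dy=-10->C; (3,6):dx=-4,dy=-6->C
  (3,7):dx=-1,dy=+4->D; (3,8):dx=+2,dy=+3->C; (3,9):dx=-5,dy=-8->C; (3,10):dx=+1,dy=-11->D
  (4,5):dx=-5,dy=-7->C; (4,6):dx=-1,dy=-3->C; (4,7):dx=+2,dy=+7->C; (4,8):dx=+5,dy=+6->C
  (4,9):dx=-2,dy=-5->C; (4,10):dx=+4,dy=-8->D; (5,6):dx=+4,dy=+4->C; (5,7):dx=+7,dy=+14->C
  (5,8):dx=+10,dy=+13->C; (5,9):dx=+3,dy=+2->C; (5,10):dx=+9,dy=-1->D; (6,7):dx=+3,dy=+10->C
  (6,8):dx=+6,dy=+9->C; (6,9):dx=-1,dy=-2->C; (6,10):dx=+5,dy=-5->D; (7,8):dx=+3,dy=-1->D
  (7,9):dx=-4,dy=-12->C; (7,10):dx=+2,dy=-15->D; (8,9):dx=-7,dy=-11->C; (8,10):dx=-1,dy=-14->C
  (9,10):dx=+6,dy=-3->D
Step 2: C = 32, D = 13, total pairs = 45.
Step 3: tau = (C - D)/(n(n-1)/2) = (32 - 13)/45 = 0.422222.
Step 4: Exact two-sided p-value (enumerate n! = 3628800 permutations of y under H0): p = 0.108313.
Step 5: alpha = 0.05. fail to reject H0.

tau_b = 0.4222 (C=32, D=13), p = 0.108313, fail to reject H0.


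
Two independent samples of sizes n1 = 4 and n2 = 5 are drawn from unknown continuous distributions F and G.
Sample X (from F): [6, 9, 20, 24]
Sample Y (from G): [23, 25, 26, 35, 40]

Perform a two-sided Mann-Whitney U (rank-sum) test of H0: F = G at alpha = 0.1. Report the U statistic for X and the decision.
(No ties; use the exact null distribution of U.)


Step 1: Combine and sort all 9 observations; assign midranks.
sorted (value, group): (6,X), (9,X), (20,X), (23,Y), (24,X), (25,Y), (26,Y), (35,Y), (40,Y)
ranks: 6->1, 9->2, 20->3, 23->4, 24->5, 25->6, 26->7, 35->8, 40->9
Step 2: Rank sum for X: R1 = 1 + 2 + 3 + 5 = 11.
Step 3: U_X = R1 - n1(n1+1)/2 = 11 - 4*5/2 = 11 - 10 = 1.
       U_Y = n1*n2 - U_X = 20 - 1 = 19.
Step 4: No ties, so the exact null distribution of U (based on enumerating the C(9,4) = 126 equally likely rank assignments) gives the two-sided p-value.
Step 5: p-value = 0.031746; compare to alpha = 0.1. reject H0.

U_X = 1, p = 0.031746, reject H0 at alpha = 0.1.


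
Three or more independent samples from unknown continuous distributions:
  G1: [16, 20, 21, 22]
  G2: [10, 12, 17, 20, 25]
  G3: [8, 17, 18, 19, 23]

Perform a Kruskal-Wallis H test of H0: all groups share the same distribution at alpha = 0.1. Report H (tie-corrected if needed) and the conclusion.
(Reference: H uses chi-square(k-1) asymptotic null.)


Step 1: Combine all N = 14 observations and assign midranks.
sorted (value, group, rank): (8,G3,1), (10,G2,2), (12,G2,3), (16,G1,4), (17,G2,5.5), (17,G3,5.5), (18,G3,7), (19,G3,8), (20,G1,9.5), (20,G2,9.5), (21,G1,11), (22,G1,12), (23,G3,13), (25,G2,14)
Step 2: Sum ranks within each group.
R_1 = 36.5 (n_1 = 4)
R_2 = 34 (n_2 = 5)
R_3 = 34.5 (n_3 = 5)
Step 3: H = 12/(N(N+1)) * sum(R_i^2/n_i) - 3(N+1)
     = 12/(14*15) * (36.5^2/4 + 34^2/5 + 34.5^2/5) - 3*15
     = 0.057143 * 802.312 - 45
     = 0.846429.
Step 4: Ties present; correction factor C = 1 - 12/(14^3 - 14) = 0.995604. Corrected H = 0.846429 / 0.995604 = 0.850166.
Step 5: Under H0, H ~ chi^2(2); p-value = 0.653716.
Step 6: alpha = 0.1. fail to reject H0.

H = 0.8502, df = 2, p = 0.653716, fail to reject H0.


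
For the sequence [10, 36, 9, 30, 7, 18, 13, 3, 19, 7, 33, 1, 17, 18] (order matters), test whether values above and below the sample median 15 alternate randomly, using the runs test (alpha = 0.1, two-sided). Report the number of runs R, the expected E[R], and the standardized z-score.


Step 1: Compute median = 15; label A = above, B = below.
Labels in order: BABABABBABABAA  (n_A = 7, n_B = 7)
Step 2: Count runs R = 12.
Step 3: Under H0 (random ordering), E[R] = 2*n_A*n_B/(n_A+n_B) + 1 = 2*7*7/14 + 1 = 8.0000.
        Var[R] = 2*n_A*n_B*(2*n_A*n_B - n_A - n_B) / ((n_A+n_B)^2 * (n_A+n_B-1)) = 8232/2548 = 3.2308.
        SD[R] = 1.7974.
Step 4: Continuity-corrected z = (R - 0.5 - E[R]) / SD[R] = (12 - 0.5 - 8.0000) / 1.7974 = 1.9472.
Step 5: Two-sided p-value via normal approximation = 2*(1 - Phi(|z|)) = 0.051508.
Step 6: alpha = 0.1. reject H0.

R = 12, z = 1.9472, p = 0.051508, reject H0.


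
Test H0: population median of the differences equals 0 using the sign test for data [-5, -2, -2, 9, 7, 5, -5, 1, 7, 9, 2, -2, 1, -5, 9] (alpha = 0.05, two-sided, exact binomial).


Step 1: Discard zero differences. Original n = 15; n_eff = number of nonzero differences = 15.
Nonzero differences (with sign): -5, -2, -2, +9, +7, +5, -5, +1, +7, +9, +2, -2, +1, -5, +9
Step 2: Count signs: positive = 9, negative = 6.
Step 3: Under H0: P(positive) = 0.5, so the number of positives S ~ Bin(15, 0.5).
Step 4: Two-sided exact p-value = sum of Bin(15,0.5) probabilities at or below the observed probability = 0.607239.
Step 5: alpha = 0.05. fail to reject H0.

n_eff = 15, pos = 9, neg = 6, p = 0.607239, fail to reject H0.


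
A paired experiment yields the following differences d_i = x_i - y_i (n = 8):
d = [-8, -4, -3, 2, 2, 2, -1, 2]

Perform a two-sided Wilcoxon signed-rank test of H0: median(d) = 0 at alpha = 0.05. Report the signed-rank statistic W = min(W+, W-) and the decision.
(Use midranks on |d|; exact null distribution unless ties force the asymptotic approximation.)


Step 1: Drop any zero differences (none here) and take |d_i|.
|d| = [8, 4, 3, 2, 2, 2, 1, 2]
Step 2: Midrank |d_i| (ties get averaged ranks).
ranks: |8|->8, |4|->7, |3|->6, |2|->3.5, |2|->3.5, |2|->3.5, |1|->1, |2|->3.5
Step 3: Attach original signs; sum ranks with positive sign and with negative sign.
W+ = 3.5 + 3.5 + 3.5 + 3.5 = 14
W- = 8 + 7 + 6 + 1 = 22
(Check: W+ + W- = 36 should equal n(n+1)/2 = 36.)
Step 4: Test statistic W = min(W+, W-) = 14.
Step 5: Ties in |d|, so use the tie-corrected normal approximation.
        E[W] = n(n+1)/4 = 8*9/4 = 18.
        Tie groups: |d|=2 (t=4); sum(t^3 - t) = 60.
        Var[W] = n(n+1)(2n+1)/24 - sum(t^3-t)/48 = 1224/24 - 60/48 = 49.75.
        z = (W - E[W]) / sqrt(Var[W]) = (14 - 18) / 7.0534 = -0.5671.
        Two-sided p = 2*Phi(z) = 0.570643.
Step 6: alpha = 0.05. fail to reject H0.

W+ = 14, W- = 22, W = min = 14, p = 0.570643, fail to reject H0.


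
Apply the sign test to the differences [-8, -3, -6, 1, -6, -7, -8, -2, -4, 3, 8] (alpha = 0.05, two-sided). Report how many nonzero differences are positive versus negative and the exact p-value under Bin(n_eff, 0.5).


Step 1: Discard zero differences. Original n = 11; n_eff = number of nonzero differences = 11.
Nonzero differences (with sign): -8, -3, -6, +1, -6, -7, -8, -2, -4, +3, +8
Step 2: Count signs: positive = 3, negative = 8.
Step 3: Under H0: P(positive) = 0.5, so the number of positives S ~ Bin(11, 0.5).
Step 4: Two-sided exact p-value = sum of Bin(11,0.5) probabilities at or below the observed probability = 0.226562.
Step 5: alpha = 0.05. fail to reject H0.

n_eff = 11, pos = 3, neg = 8, p = 0.226562, fail to reject H0.


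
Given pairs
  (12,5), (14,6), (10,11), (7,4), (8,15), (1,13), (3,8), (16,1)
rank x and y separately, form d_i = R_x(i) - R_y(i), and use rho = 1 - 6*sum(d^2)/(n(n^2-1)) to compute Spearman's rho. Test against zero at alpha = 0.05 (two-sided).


Step 1: Rank x and y separately (midranks; no ties here).
rank(x): 12->6, 14->7, 10->5, 7->3, 8->4, 1->1, 3->2, 16->8
rank(y): 5->3, 6->4, 11->6, 4->2, 15->8, 13->7, 8->5, 1->1
Step 2: d_i = R_x(i) - R_y(i); compute d_i^2.
  (6-3)^2=9, (7-4)^2=9, (5-6)^2=1, (3-2)^2=1, (4-8)^2=16, (1-7)^2=36, (2-5)^2=9, (8-1)^2=49
sum(d^2) = 130.
Step 3: rho = 1 - 6*130 / (8*(8^2 - 1)) = 1 - 780/504 = -0.547619.
Step 4: Under H0, t = rho * sqrt((n-2)/(1-rho^2)) = -1.6031 ~ t(6).
Step 5: Two-sided p-value from the t-distribution with 6 df = 0.160026.
Step 6: alpha = 0.05. fail to reject H0.

rho = -0.5476, p = 0.160026, fail to reject H0 at alpha = 0.05.


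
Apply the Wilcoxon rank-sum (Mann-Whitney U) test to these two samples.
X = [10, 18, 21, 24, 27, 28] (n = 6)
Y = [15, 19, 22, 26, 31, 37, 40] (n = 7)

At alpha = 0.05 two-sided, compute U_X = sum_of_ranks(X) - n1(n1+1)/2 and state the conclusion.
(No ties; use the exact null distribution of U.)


Step 1: Combine and sort all 13 observations; assign midranks.
sorted (value, group): (10,X), (15,Y), (18,X), (19,Y), (21,X), (22,Y), (24,X), (26,Y), (27,X), (28,X), (31,Y), (37,Y), (40,Y)
ranks: 10->1, 15->2, 18->3, 19->4, 21->5, 22->6, 24->7, 26->8, 27->9, 28->10, 31->11, 37->12, 40->13
Step 2: Rank sum for X: R1 = 1 + 3 + 5 + 7 + 9 + 10 = 35.
Step 3: U_X = R1 - n1(n1+1)/2 = 35 - 6*7/2 = 35 - 21 = 14.
       U_Y = n1*n2 - U_X = 42 - 14 = 28.
Step 4: No ties, so the exact null distribution of U (based on enumerating the C(13,6) = 1716 equally likely rank assignments) gives the two-sided p-value.
Step 5: p-value = 0.365967; compare to alpha = 0.05. fail to reject H0.

U_X = 14, p = 0.365967, fail to reject H0 at alpha = 0.05.


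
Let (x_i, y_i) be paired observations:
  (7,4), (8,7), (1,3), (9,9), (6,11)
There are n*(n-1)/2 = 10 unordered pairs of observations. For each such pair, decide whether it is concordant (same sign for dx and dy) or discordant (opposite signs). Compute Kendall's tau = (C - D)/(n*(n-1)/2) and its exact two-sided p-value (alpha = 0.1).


Step 1: Enumerate the 10 unordered pairs (i,j) with i<j and classify each by sign(x_j-x_i) * sign(y_j-y_i).
  (1,2):dx=+1,dy=+3->C; (1,3):dx=-6,dy=-1->C; (1,4):dx=+2,dy=+5->C; (1,5):dx=-1,dy=+7->D
  (2,3):dx=-7,dy=-4->C; (2,4):dx=+1,dy=+2->C; (2,5):dx=-2,dy=+4->D; (3,4):dx=+8,dy=+6->C
  (3,5):dx=+5,dy=+8->C; (4,5):dx=-3,dy=+2->D
Step 2: C = 7, D = 3, total pairs = 10.
Step 3: tau = (C - D)/(n(n-1)/2) = (7 - 3)/10 = 0.400000.
Step 4: Exact two-sided p-value (enumerate n! = 120 permutations of y under H0): p = 0.483333.
Step 5: alpha = 0.1. fail to reject H0.

tau_b = 0.4000 (C=7, D=3), p = 0.483333, fail to reject H0.


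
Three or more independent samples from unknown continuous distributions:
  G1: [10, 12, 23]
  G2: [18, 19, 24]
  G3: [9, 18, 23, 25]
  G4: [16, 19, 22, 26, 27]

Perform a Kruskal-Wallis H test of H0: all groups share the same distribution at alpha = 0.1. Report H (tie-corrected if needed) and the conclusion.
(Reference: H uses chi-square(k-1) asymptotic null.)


Step 1: Combine all N = 15 observations and assign midranks.
sorted (value, group, rank): (9,G3,1), (10,G1,2), (12,G1,3), (16,G4,4), (18,G2,5.5), (18,G3,5.5), (19,G2,7.5), (19,G4,7.5), (22,G4,9), (23,G1,10.5), (23,G3,10.5), (24,G2,12), (25,G3,13), (26,G4,14), (27,G4,15)
Step 2: Sum ranks within each group.
R_1 = 15.5 (n_1 = 3)
R_2 = 25 (n_2 = 3)
R_3 = 30 (n_3 = 4)
R_4 = 49.5 (n_4 = 5)
Step 3: H = 12/(N(N+1)) * sum(R_i^2/n_i) - 3(N+1)
     = 12/(15*16) * (15.5^2/3 + 25^2/3 + 30^2/4 + 49.5^2/5) - 3*16
     = 0.050000 * 1003.47 - 48
     = 2.173333.
Step 4: Ties present; correction factor C = 1 - 18/(15^3 - 15) = 0.994643. Corrected H = 2.173333 / 0.994643 = 2.185039.
Step 5: Under H0, H ~ chi^2(3); p-value = 0.534901.
Step 6: alpha = 0.1. fail to reject H0.

H = 2.1850, df = 3, p = 0.534901, fail to reject H0.


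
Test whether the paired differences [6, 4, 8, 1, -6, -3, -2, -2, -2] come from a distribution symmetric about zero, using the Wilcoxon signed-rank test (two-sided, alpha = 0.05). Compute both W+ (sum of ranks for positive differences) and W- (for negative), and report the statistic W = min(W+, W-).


Step 1: Drop any zero differences (none here) and take |d_i|.
|d| = [6, 4, 8, 1, 6, 3, 2, 2, 2]
Step 2: Midrank |d_i| (ties get averaged ranks).
ranks: |6|->7.5, |4|->6, |8|->9, |1|->1, |6|->7.5, |3|->5, |2|->3, |2|->3, |2|->3
Step 3: Attach original signs; sum ranks with positive sign and with negative sign.
W+ = 7.5 + 6 + 9 + 1 = 23.5
W- = 7.5 + 5 + 3 + 3 + 3 = 21.5
(Check: W+ + W- = 45 should equal n(n+1)/2 = 45.)
Step 4: Test statistic W = min(W+, W-) = 21.5.
Step 5: Ties in |d|, so use the tie-corrected normal approximation.
        E[W] = n(n+1)/4 = 9*10/4 = 22.5.
        Tie groups: |d|=2 (t=3), |d|=6 (t=2); sum(t^3 - t) = 30.
        Var[W] = n(n+1)(2n+1)/24 - sum(t^3-t)/48 = 1710/24 - 30/48 = 70.625.
        z = (W - E[W]) / sqrt(Var[W]) = (21.5 - 22.5) / 8.4039 = -0.1190.
        Two-sided p = 2*Phi(z) = 0.905281.
Step 6: alpha = 0.05. fail to reject H0.

W+ = 23.5, W- = 21.5, W = min = 21.5, p = 0.905281, fail to reject H0.


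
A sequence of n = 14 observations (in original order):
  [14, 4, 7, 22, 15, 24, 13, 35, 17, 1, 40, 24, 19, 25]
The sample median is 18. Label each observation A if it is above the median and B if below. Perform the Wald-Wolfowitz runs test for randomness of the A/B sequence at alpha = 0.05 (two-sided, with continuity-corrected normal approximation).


Step 1: Compute median = 18; label A = above, B = below.
Labels in order: BBBABABABBAAAA  (n_A = 7, n_B = 7)
Step 2: Count runs R = 8.
Step 3: Under H0 (random ordering), E[R] = 2*n_A*n_B/(n_A+n_B) + 1 = 2*7*7/14 + 1 = 8.0000.
        Var[R] = 2*n_A*n_B*(2*n_A*n_B - n_A - n_B) / ((n_A+n_B)^2 * (n_A+n_B-1)) = 8232/2548 = 3.2308.
        SD[R] = 1.7974.
Step 4: R = E[R], so z = 0 with no continuity correction.
Step 5: Two-sided p-value via normal approximation = 2*(1 - Phi(|z|)) = 1.000000.
Step 6: alpha = 0.05. fail to reject H0.

R = 8, z = 0.0000, p = 1.000000, fail to reject H0.


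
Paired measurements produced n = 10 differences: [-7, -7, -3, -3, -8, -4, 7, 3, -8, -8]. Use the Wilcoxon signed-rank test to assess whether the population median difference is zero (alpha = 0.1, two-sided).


Step 1: Drop any zero differences (none here) and take |d_i|.
|d| = [7, 7, 3, 3, 8, 4, 7, 3, 8, 8]
Step 2: Midrank |d_i| (ties get averaged ranks).
ranks: |7|->6, |7|->6, |3|->2, |3|->2, |8|->9, |4|->4, |7|->6, |3|->2, |8|->9, |8|->9
Step 3: Attach original signs; sum ranks with positive sign and with negative sign.
W+ = 6 + 2 = 8
W- = 6 + 6 + 2 + 2 + 9 + 4 + 9 + 9 = 47
(Check: W+ + W- = 55 should equal n(n+1)/2 = 55.)
Step 4: Test statistic W = min(W+, W-) = 8.
Step 5: Ties in |d|, so use the tie-corrected normal approximation.
        E[W] = n(n+1)/4 = 10*11/4 = 27.5.
        Tie groups: |d|=3 (t=3), |d|=7 (t=3), |d|=8 (t=3); sum(t^3 - t) = 72.
        Var[W] = n(n+1)(2n+1)/24 - sum(t^3-t)/48 = 2310/24 - 72/48 = 94.75.
        z = (W - E[W]) / sqrt(Var[W]) = (8 - 27.5) / 9.7340 = -2.0033.
        Two-sided p = 2*Phi(z) = 0.045146.
Step 6: alpha = 0.1. reject H0.

W+ = 8, W- = 47, W = min = 8, p = 0.045146, reject H0.


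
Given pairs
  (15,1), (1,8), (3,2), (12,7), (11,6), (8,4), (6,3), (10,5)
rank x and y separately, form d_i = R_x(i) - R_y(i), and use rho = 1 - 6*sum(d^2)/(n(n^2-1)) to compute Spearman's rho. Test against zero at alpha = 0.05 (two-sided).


Step 1: Rank x and y separately (midranks; no ties here).
rank(x): 15->8, 1->1, 3->2, 12->7, 11->6, 8->4, 6->3, 10->5
rank(y): 1->1, 8->8, 2->2, 7->7, 6->6, 4->4, 3->3, 5->5
Step 2: d_i = R_x(i) - R_y(i); compute d_i^2.
  (8-1)^2=49, (1-8)^2=49, (2-2)^2=0, (7-7)^2=0, (6-6)^2=0, (4-4)^2=0, (3-3)^2=0, (5-5)^2=0
sum(d^2) = 98.
Step 3: rho = 1 - 6*98 / (8*(8^2 - 1)) = 1 - 588/504 = -0.166667.
Step 4: Under H0, t = rho * sqrt((n-2)/(1-rho^2)) = -0.4140 ~ t(6).
Step 5: Two-sided p-value from the t-distribution with 6 df = 0.693239.
Step 6: alpha = 0.05. fail to reject H0.

rho = -0.1667, p = 0.693239, fail to reject H0 at alpha = 0.05.


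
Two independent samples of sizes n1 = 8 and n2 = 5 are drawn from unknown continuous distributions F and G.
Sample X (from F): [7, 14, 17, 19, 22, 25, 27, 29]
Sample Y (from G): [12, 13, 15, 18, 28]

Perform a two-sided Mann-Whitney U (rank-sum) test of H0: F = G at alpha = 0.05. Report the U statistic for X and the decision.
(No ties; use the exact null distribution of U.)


Step 1: Combine and sort all 13 observations; assign midranks.
sorted (value, group): (7,X), (12,Y), (13,Y), (14,X), (15,Y), (17,X), (18,Y), (19,X), (22,X), (25,X), (27,X), (28,Y), (29,X)
ranks: 7->1, 12->2, 13->3, 14->4, 15->5, 17->6, 18->7, 19->8, 22->9, 25->10, 27->11, 28->12, 29->13
Step 2: Rank sum for X: R1 = 1 + 4 + 6 + 8 + 9 + 10 + 11 + 13 = 62.
Step 3: U_X = R1 - n1(n1+1)/2 = 62 - 8*9/2 = 62 - 36 = 26.
       U_Y = n1*n2 - U_X = 40 - 26 = 14.
Step 4: No ties, so the exact null distribution of U (based on enumerating the C(13,8) = 1287 equally likely rank assignments) gives the two-sided p-value.
Step 5: p-value = 0.435120; compare to alpha = 0.05. fail to reject H0.

U_X = 26, p = 0.435120, fail to reject H0 at alpha = 0.05.


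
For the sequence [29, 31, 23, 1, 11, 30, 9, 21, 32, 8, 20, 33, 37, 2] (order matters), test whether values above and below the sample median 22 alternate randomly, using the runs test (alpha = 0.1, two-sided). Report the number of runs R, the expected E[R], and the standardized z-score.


Step 1: Compute median = 22; label A = above, B = below.
Labels in order: AAABBABBABBAAB  (n_A = 7, n_B = 7)
Step 2: Count runs R = 8.
Step 3: Under H0 (random ordering), E[R] = 2*n_A*n_B/(n_A+n_B) + 1 = 2*7*7/14 + 1 = 8.0000.
        Var[R] = 2*n_A*n_B*(2*n_A*n_B - n_A - n_B) / ((n_A+n_B)^2 * (n_A+n_B-1)) = 8232/2548 = 3.2308.
        SD[R] = 1.7974.
Step 4: R = E[R], so z = 0 with no continuity correction.
Step 5: Two-sided p-value via normal approximation = 2*(1 - Phi(|z|)) = 1.000000.
Step 6: alpha = 0.1. fail to reject H0.

R = 8, z = 0.0000, p = 1.000000, fail to reject H0.


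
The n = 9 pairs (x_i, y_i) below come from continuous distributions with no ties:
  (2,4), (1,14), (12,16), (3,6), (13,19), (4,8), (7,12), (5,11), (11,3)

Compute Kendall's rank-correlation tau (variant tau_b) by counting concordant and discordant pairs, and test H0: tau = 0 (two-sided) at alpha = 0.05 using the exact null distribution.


Step 1: Enumerate the 36 unordered pairs (i,j) with i<j and classify each by sign(x_j-x_i) * sign(y_j-y_i).
  (1,2):dx=-1,dy=+10->D; (1,3):dx=+10,dy=+12->C; (1,4):dx=+1,dy=+2->C; (1,5):dx=+11,dy=+15->C
  (1,6):dx=+2,dy=+4->C; (1,7):dx=+5,dy=+8->C; (1,8):dx=+3,dy=+7->C; (1,9):dx=+9,dy=-1->D
  (2,3):dx=+11,dy=+2->C; (2,4):dx=+2,dy=-8->D; (2,5):dx=+12,dy=+5->C; (2,6):dx=+3,dy=-6->D
  (2,7):dx=+6,dy=-2->D; (2,8):dx=+4,dy=-3->D; (2,9):dx=+10,dy=-11->D; (3,4):dx=-9,dy=-10->C
  (3,5):dx=+1,dy=+3->C; (3,6):dx=-8,dy=-8->C; (3,7):dx=-5,dy=-4->C; (3,8):dx=-7,dy=-5->C
  (3,9):dx=-1,dy=-13->C; (4,5):dx=+10,dy=+13->C; (4,6):dx=+1,dy=+2->C; (4,7):dx=+4,dy=+6->C
  (4,8):dx=+2,dy=+5->C; (4,9):dx=+8,dy=-3->D; (5,6):dx=-9,dy=-11->C; (5,7):dx=-6,dy=-7->C
  (5,8):dx=-8,dy=-8->C; (5,9):dx=-2,dy=-16->C; (6,7):dx=+3,dy=+4->C; (6,8):dx=+1,dy=+3->C
  (6,9):dx=+7,dy=-5->D; (7,8):dx=-2,dy=-1->C; (7,9):dx=+4,dy=-9->D; (8,9):dx=+6,dy=-8->D
Step 2: C = 25, D = 11, total pairs = 36.
Step 3: tau = (C - D)/(n(n-1)/2) = (25 - 11)/36 = 0.388889.
Step 4: Exact two-sided p-value (enumerate n! = 362880 permutations of y under H0): p = 0.180181.
Step 5: alpha = 0.05. fail to reject H0.

tau_b = 0.3889 (C=25, D=11), p = 0.180181, fail to reject H0.


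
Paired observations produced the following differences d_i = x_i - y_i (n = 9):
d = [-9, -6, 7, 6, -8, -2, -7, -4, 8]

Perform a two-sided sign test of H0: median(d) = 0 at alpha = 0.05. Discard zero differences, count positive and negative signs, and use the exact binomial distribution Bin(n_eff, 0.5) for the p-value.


Step 1: Discard zero differences. Original n = 9; n_eff = number of nonzero differences = 9.
Nonzero differences (with sign): -9, -6, +7, +6, -8, -2, -7, -4, +8
Step 2: Count signs: positive = 3, negative = 6.
Step 3: Under H0: P(positive) = 0.5, so the number of positives S ~ Bin(9, 0.5).
Step 4: Two-sided exact p-value = sum of Bin(9,0.5) probabilities at or below the observed probability = 0.507812.
Step 5: alpha = 0.05. fail to reject H0.

n_eff = 9, pos = 3, neg = 6, p = 0.507812, fail to reject H0.


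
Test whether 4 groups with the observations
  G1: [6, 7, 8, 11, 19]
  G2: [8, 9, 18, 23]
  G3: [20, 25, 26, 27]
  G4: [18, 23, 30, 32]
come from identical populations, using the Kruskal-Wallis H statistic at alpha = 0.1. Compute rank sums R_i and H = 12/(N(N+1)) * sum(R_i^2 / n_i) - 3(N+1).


Step 1: Combine all N = 17 observations and assign midranks.
sorted (value, group, rank): (6,G1,1), (7,G1,2), (8,G1,3.5), (8,G2,3.5), (9,G2,5), (11,G1,6), (18,G2,7.5), (18,G4,7.5), (19,G1,9), (20,G3,10), (23,G2,11.5), (23,G4,11.5), (25,G3,13), (26,G3,14), (27,G3,15), (30,G4,16), (32,G4,17)
Step 2: Sum ranks within each group.
R_1 = 21.5 (n_1 = 5)
R_2 = 27.5 (n_2 = 4)
R_3 = 52 (n_3 = 4)
R_4 = 52 (n_4 = 4)
Step 3: H = 12/(N(N+1)) * sum(R_i^2/n_i) - 3(N+1)
     = 12/(17*18) * (21.5^2/5 + 27.5^2/4 + 52^2/4 + 52^2/4) - 3*18
     = 0.039216 * 1633.51 - 54
     = 10.059314.
Step 4: Ties present; correction factor C = 1 - 18/(17^3 - 17) = 0.996324. Corrected H = 10.059314 / 0.996324 = 10.096433.
Step 5: Under H0, H ~ chi^2(3); p-value = 0.017764.
Step 6: alpha = 0.1. reject H0.

H = 10.0964, df = 3, p = 0.017764, reject H0.


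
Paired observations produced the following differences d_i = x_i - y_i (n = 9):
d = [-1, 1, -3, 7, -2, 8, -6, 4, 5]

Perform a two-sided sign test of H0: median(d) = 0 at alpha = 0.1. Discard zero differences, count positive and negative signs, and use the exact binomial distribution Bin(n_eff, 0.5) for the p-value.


Step 1: Discard zero differences. Original n = 9; n_eff = number of nonzero differences = 9.
Nonzero differences (with sign): -1, +1, -3, +7, -2, +8, -6, +4, +5
Step 2: Count signs: positive = 5, negative = 4.
Step 3: Under H0: P(positive) = 0.5, so the number of positives S ~ Bin(9, 0.5).
Step 4: Two-sided exact p-value = sum of Bin(9,0.5) probabilities at or below the observed probability = 1.000000.
Step 5: alpha = 0.1. fail to reject H0.

n_eff = 9, pos = 5, neg = 4, p = 1.000000, fail to reject H0.


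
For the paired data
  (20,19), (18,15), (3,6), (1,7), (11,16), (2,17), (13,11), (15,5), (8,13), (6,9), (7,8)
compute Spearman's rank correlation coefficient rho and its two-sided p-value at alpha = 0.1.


Step 1: Rank x and y separately (midranks; no ties here).
rank(x): 20->11, 18->10, 3->3, 1->1, 11->7, 2->2, 13->8, 15->9, 8->6, 6->4, 7->5
rank(y): 19->11, 15->8, 6->2, 7->3, 16->9, 17->10, 11->6, 5->1, 13->7, 9->5, 8->4
Step 2: d_i = R_x(i) - R_y(i); compute d_i^2.
  (11-11)^2=0, (10-8)^2=4, (3-2)^2=1, (1-3)^2=4, (7-9)^2=4, (2-10)^2=64, (8-6)^2=4, (9-1)^2=64, (6-7)^2=1, (4-5)^2=1, (5-4)^2=1
sum(d^2) = 148.
Step 3: rho = 1 - 6*148 / (11*(11^2 - 1)) = 1 - 888/1320 = 0.327273.
Step 4: Under H0, t = rho * sqrt((n-2)/(1-rho^2)) = 1.0390 ~ t(9).
Step 5: Two-sided p-value from the t-distribution with 9 df = 0.325895.
Step 6: alpha = 0.1. fail to reject H0.

rho = 0.3273, p = 0.325895, fail to reject H0 at alpha = 0.1.


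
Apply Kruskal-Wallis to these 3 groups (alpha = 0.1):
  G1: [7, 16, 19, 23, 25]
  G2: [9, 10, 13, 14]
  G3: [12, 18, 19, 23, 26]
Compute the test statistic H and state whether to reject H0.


Step 1: Combine all N = 14 observations and assign midranks.
sorted (value, group, rank): (7,G1,1), (9,G2,2), (10,G2,3), (12,G3,4), (13,G2,5), (14,G2,6), (16,G1,7), (18,G3,8), (19,G1,9.5), (19,G3,9.5), (23,G1,11.5), (23,G3,11.5), (25,G1,13), (26,G3,14)
Step 2: Sum ranks within each group.
R_1 = 42 (n_1 = 5)
R_2 = 16 (n_2 = 4)
R_3 = 47 (n_3 = 5)
Step 3: H = 12/(N(N+1)) * sum(R_i^2/n_i) - 3(N+1)
     = 12/(14*15) * (42^2/5 + 16^2/4 + 47^2/5) - 3*15
     = 0.057143 * 858.6 - 45
     = 4.062857.
Step 4: Ties present; correction factor C = 1 - 12/(14^3 - 14) = 0.995604. Corrected H = 4.062857 / 0.995604 = 4.080795.
Step 5: Under H0, H ~ chi^2(2); p-value = 0.129977.
Step 6: alpha = 0.1. fail to reject H0.

H = 4.0808, df = 2, p = 0.129977, fail to reject H0.


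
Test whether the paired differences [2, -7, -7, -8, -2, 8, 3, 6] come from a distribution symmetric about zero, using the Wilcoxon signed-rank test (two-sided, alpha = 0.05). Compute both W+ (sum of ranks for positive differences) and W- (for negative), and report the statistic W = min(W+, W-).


Step 1: Drop any zero differences (none here) and take |d_i|.
|d| = [2, 7, 7, 8, 2, 8, 3, 6]
Step 2: Midrank |d_i| (ties get averaged ranks).
ranks: |2|->1.5, |7|->5.5, |7|->5.5, |8|->7.5, |2|->1.5, |8|->7.5, |3|->3, |6|->4
Step 3: Attach original signs; sum ranks with positive sign and with negative sign.
W+ = 1.5 + 7.5 + 3 + 4 = 16
W- = 5.5 + 5.5 + 7.5 + 1.5 = 20
(Check: W+ + W- = 36 should equal n(n+1)/2 = 36.)
Step 4: Test statistic W = min(W+, W-) = 16.
Step 5: Ties in |d|, so use the tie-corrected normal approximation.
        E[W] = n(n+1)/4 = 8*9/4 = 18.
        Tie groups: |d|=2 (t=2), |d|=7 (t=2), |d|=8 (t=2); sum(t^3 - t) = 18.
        Var[W] = n(n+1)(2n+1)/24 - sum(t^3-t)/48 = 1224/24 - 18/48 = 50.625.
        z = (W - E[W]) / sqrt(Var[W]) = (16 - 18) / 7.1151 = -0.2811.
        Two-sided p = 2*Phi(z) = 0.778640.
Step 6: alpha = 0.05. fail to reject H0.

W+ = 16, W- = 20, W = min = 16, p = 0.778640, fail to reject H0.


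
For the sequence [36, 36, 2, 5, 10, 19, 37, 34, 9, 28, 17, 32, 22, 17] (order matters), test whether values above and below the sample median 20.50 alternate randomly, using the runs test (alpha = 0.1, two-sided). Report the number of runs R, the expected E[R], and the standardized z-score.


Step 1: Compute median = 20.50; label A = above, B = below.
Labels in order: AABBBBAABABAAB  (n_A = 7, n_B = 7)
Step 2: Count runs R = 8.
Step 3: Under H0 (random ordering), E[R] = 2*n_A*n_B/(n_A+n_B) + 1 = 2*7*7/14 + 1 = 8.0000.
        Var[R] = 2*n_A*n_B*(2*n_A*n_B - n_A - n_B) / ((n_A+n_B)^2 * (n_A+n_B-1)) = 8232/2548 = 3.2308.
        SD[R] = 1.7974.
Step 4: R = E[R], so z = 0 with no continuity correction.
Step 5: Two-sided p-value via normal approximation = 2*(1 - Phi(|z|)) = 1.000000.
Step 6: alpha = 0.1. fail to reject H0.

R = 8, z = 0.0000, p = 1.000000, fail to reject H0.


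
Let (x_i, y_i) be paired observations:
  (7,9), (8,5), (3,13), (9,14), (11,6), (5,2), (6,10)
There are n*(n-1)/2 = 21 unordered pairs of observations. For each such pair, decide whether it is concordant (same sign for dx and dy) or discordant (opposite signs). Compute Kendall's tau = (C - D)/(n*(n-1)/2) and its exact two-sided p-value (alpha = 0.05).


Step 1: Enumerate the 21 unordered pairs (i,j) with i<j and classify each by sign(x_j-x_i) * sign(y_j-y_i).
  (1,2):dx=+1,dy=-4->D; (1,3):dx=-4,dy=+4->D; (1,4):dx=+2,dy=+5->C; (1,5):dx=+4,dy=-3->D
  (1,6):dx=-2,dy=-7->C; (1,7):dx=-1,dy=+1->D; (2,3):dx=-5,dy=+8->D; (2,4):dx=+1,dy=+9->C
  (2,5):dx=+3,dy=+1->C; (2,6):dx=-3,dy=-3->C; (2,7):dx=-2,dy=+5->D; (3,4):dx=+6,dy=+1->C
  (3,5):dx=+8,dy=-7->D; (3,6):dx=+2,dy=-11->D; (3,7):dx=+3,dy=-3->D; (4,5):dx=+2,dy=-8->D
  (4,6):dx=-4,dy=-12->C; (4,7):dx=-3,dy=-4->C; (5,6):dx=-6,dy=-4->C; (5,7):dx=-5,dy=+4->D
  (6,7):dx=+1,dy=+8->C
Step 2: C = 10, D = 11, total pairs = 21.
Step 3: tau = (C - D)/(n(n-1)/2) = (10 - 11)/21 = -0.047619.
Step 4: Exact two-sided p-value (enumerate n! = 5040 permutations of y under H0): p = 1.000000.
Step 5: alpha = 0.05. fail to reject H0.

tau_b = -0.0476 (C=10, D=11), p = 1.000000, fail to reject H0.


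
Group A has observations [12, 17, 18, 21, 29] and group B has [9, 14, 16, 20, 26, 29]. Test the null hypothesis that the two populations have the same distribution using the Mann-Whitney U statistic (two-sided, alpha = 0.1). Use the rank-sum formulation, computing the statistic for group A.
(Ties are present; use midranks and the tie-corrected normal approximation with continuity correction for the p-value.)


Step 1: Combine and sort all 11 observations; assign midranks.
sorted (value, group): (9,Y), (12,X), (14,Y), (16,Y), (17,X), (18,X), (20,Y), (21,X), (26,Y), (29,X), (29,Y)
ranks: 9->1, 12->2, 14->3, 16->4, 17->5, 18->6, 20->7, 21->8, 26->9, 29->10.5, 29->10.5
Step 2: Rank sum for X: R1 = 2 + 5 + 6 + 8 + 10.5 = 31.5.
Step 3: U_X = R1 - n1(n1+1)/2 = 31.5 - 5*6/2 = 31.5 - 15 = 16.5.
       U_Y = n1*n2 - U_X = 30 - 16.5 = 13.5.
Step 4: Ties are present, so use the tie-corrected normal approximation (with continuity correction) for the p-value.
Step 5: p-value = 0.854805; compare to alpha = 0.1. fail to reject H0.

U_X = 16.5, p = 0.854805, fail to reject H0 at alpha = 0.1.


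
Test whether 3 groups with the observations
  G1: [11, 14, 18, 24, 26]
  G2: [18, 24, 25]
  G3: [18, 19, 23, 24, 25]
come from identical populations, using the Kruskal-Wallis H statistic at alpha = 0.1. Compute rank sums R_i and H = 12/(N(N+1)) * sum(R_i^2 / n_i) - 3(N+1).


Step 1: Combine all N = 13 observations and assign midranks.
sorted (value, group, rank): (11,G1,1), (14,G1,2), (18,G1,4), (18,G2,4), (18,G3,4), (19,G3,6), (23,G3,7), (24,G1,9), (24,G2,9), (24,G3,9), (25,G2,11.5), (25,G3,11.5), (26,G1,13)
Step 2: Sum ranks within each group.
R_1 = 29 (n_1 = 5)
R_2 = 24.5 (n_2 = 3)
R_3 = 37.5 (n_3 = 5)
Step 3: H = 12/(N(N+1)) * sum(R_i^2/n_i) - 3(N+1)
     = 12/(13*14) * (29^2/5 + 24.5^2/3 + 37.5^2/5) - 3*14
     = 0.065934 * 649.533 - 42
     = 0.826374.
Step 4: Ties present; correction factor C = 1 - 54/(13^3 - 13) = 0.975275. Corrected H = 0.826374 / 0.975275 = 0.847324.
Step 5: Under H0, H ~ chi^2(2); p-value = 0.654645.
Step 6: alpha = 0.1. fail to reject H0.

H = 0.8473, df = 2, p = 0.654645, fail to reject H0.


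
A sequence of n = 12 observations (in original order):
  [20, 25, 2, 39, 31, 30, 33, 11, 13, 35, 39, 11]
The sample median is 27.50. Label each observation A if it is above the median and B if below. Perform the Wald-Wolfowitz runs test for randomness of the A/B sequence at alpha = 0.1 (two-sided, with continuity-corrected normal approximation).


Step 1: Compute median = 27.50; label A = above, B = below.
Labels in order: BBBAAAABBAAB  (n_A = 6, n_B = 6)
Step 2: Count runs R = 5.
Step 3: Under H0 (random ordering), E[R] = 2*n_A*n_B/(n_A+n_B) + 1 = 2*6*6/12 + 1 = 7.0000.
        Var[R] = 2*n_A*n_B*(2*n_A*n_B - n_A - n_B) / ((n_A+n_B)^2 * (n_A+n_B-1)) = 4320/1584 = 2.7273.
        SD[R] = 1.6514.
Step 4: Continuity-corrected z = (R + 0.5 - E[R]) / SD[R] = (5 + 0.5 - 7.0000) / 1.6514 = -0.9083.
Step 5: Two-sided p-value via normal approximation = 2*(1 - Phi(|z|)) = 0.363722.
Step 6: alpha = 0.1. fail to reject H0.

R = 5, z = -0.9083, p = 0.363722, fail to reject H0.


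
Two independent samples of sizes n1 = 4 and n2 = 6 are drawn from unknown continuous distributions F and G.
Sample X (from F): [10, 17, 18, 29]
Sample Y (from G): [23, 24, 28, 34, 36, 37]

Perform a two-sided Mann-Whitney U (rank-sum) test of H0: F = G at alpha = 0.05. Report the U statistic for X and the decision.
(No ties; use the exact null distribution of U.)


Step 1: Combine and sort all 10 observations; assign midranks.
sorted (value, group): (10,X), (17,X), (18,X), (23,Y), (24,Y), (28,Y), (29,X), (34,Y), (36,Y), (37,Y)
ranks: 10->1, 17->2, 18->3, 23->4, 24->5, 28->6, 29->7, 34->8, 36->9, 37->10
Step 2: Rank sum for X: R1 = 1 + 2 + 3 + 7 = 13.
Step 3: U_X = R1 - n1(n1+1)/2 = 13 - 4*5/2 = 13 - 10 = 3.
       U_Y = n1*n2 - U_X = 24 - 3 = 21.
Step 4: No ties, so the exact null distribution of U (based on enumerating the C(10,4) = 210 equally likely rank assignments) gives the two-sided p-value.
Step 5: p-value = 0.066667; compare to alpha = 0.05. fail to reject H0.

U_X = 3, p = 0.066667, fail to reject H0 at alpha = 0.05.
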